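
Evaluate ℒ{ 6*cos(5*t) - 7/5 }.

6*s/(s^2 + 25) - 7/(5*s)

By linearity of the Laplace transform, transform each term separately.
(6)·[L{cos(5t)} = s/(s^2 + 25)]; L{-7/5} = (-7/5)/s.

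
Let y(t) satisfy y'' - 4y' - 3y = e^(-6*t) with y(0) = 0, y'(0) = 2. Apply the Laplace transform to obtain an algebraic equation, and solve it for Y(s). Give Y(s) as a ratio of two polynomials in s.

Y(s) = (2*s + 13)/(s^3 + 2*s^2 - 27*s - 18)

Laplace-transform each side.
The derivative rules (L{y''} = s^2 Y - s·y(0) - y'(0) and L{y'} = sY - y(0), with y(0) = 0, y'(0) = 2) turn the left side into (s^2 - 4*s - 3)Y - (2).
The right side is L{e^(-6*t)} = 1/(s + 6).
So (s^2 - 4*s - 3)Y = 1/(s + 6) + (2).
Solve for Y(s) and write it as one ratio of polynomials.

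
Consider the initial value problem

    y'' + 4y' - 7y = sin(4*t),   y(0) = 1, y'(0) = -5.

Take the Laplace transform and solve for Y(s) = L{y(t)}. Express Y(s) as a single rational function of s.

Y(s) = (s^3 - s^2 + 16*s - 12)/(s^4 + 4*s^3 + 9*s^2 + 64*s - 112)

Apply the Laplace transform to the equation.
With L{y''} = s^2 Y - s·y(0) - y'(0) and L{y'} = sY - y(0), with y(0) = 1, y'(0) = -5: the LHS transforms to (s^2 + 4*s - 7)Y - (s - 1).
The right side is L{sin(4*t)} = 4/(s^2 + 16).
So (s^2 + 4*s - 7)Y = 4/(s^2 + 16) + (s - 1).
Isolate Y and clear denominators.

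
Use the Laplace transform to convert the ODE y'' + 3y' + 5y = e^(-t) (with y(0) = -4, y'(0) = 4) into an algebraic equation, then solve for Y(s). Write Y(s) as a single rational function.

Take the Laplace transform of both sides.
With L{y''} = s^2 Y - s·y(0) - y'(0) and L{y'} = sY - y(0), with y(0) = -4, y'(0) = 4: the LHS transforms to (s^2 + 3*s + 5)Y - (-4*s - 8).
The right side is L{e^(-t)} = 1/(s + 1).
So (s^2 + 3*s + 5)Y = 1/(s + 1) + (-4*s - 8).
Solve for Y(s) and write it as one ratio of polynomials.

Y(s) = (-4*s^2 - 12*s - 7)/(s^3 + 4*s^2 + 8*s + 5)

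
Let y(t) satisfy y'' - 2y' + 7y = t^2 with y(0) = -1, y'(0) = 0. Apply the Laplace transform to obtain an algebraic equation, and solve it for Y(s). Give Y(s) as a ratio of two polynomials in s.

Apply the Laplace transform to the equation.
Using L{y''} = s^2 Y - s·y(0) - y'(0) and L{y'} = sY - y(0), with y(0) = -1, y'(0) = 0, the left side becomes (s^2 - 2*s + 7)Y - (-s + 2).
The right side is L{t^2} = 2/s^3.
So (s^2 - 2*s + 7)Y = 2/s^3 + (-s + 2).
Solve for Y(s) and write it as one ratio of polynomials.

Y(s) = (-s^4 + 2*s^3 + 2)/(s^5 - 2*s^4 + 7*s^3)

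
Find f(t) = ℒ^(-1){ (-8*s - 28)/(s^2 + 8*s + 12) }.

f(t) = -3*exp(-2*t) - 5*exp(-6*t)

Factor the denominator: s^2 + 8*s + 12 = (s + 2)*(s + 6).
Partial fraction decomposition gives [-5/(s + 6)] + [-3/(s + 2)].
Invert each term: -5/(s + 6) ↔ -5e^(-6t); -3/(s + 2) ↔ -3e^(-2t).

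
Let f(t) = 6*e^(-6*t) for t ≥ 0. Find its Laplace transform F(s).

F(s) = 6/(s + 6)

L{6} = 6/s.
By the first shifting theorem, multiplying by e^(-6t) replaces s with s + 6.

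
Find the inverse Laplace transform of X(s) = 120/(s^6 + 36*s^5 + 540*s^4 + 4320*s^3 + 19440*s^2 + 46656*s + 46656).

Rewrite the denominator: s^6 + 36*s^5 + 540*s^4 + 4320*s^3 + 19440*s^2 + 46656*s + 46656 = (s + 6)^6.
The form in (s + 6) signals a first-shifting-theorem factor e^(-6t).
Since L{t^5} = 5!/s^6 = 120/s^6, the inverse is t^5*e^(-6*t).

t^5*exp(-6*t)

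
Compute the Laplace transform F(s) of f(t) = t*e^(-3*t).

F(s) = (s + 3)^(-2)

L{t} = 1!/s^2 = 1/s^2.
By the first shifting theorem, multiplying by e^(-3t) replaces s with s + 3.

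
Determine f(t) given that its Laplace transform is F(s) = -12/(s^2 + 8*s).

f(t) = -3*exp(-4*t)*sinh(4*t)

Rewrite the denominator: s^2 + 8*s = (s + 4)^2 - 16.
The form in (s + 4) signals a first-shifting-theorem factor e^(-4t).
Since L{sinh(4t)} = 4/(s^2 - 16), the inverse is e^(-4*t)*sinh(4*t), scaled by -3.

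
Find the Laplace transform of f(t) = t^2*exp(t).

2/(s - 1)^3

L{e^(t)} = 1/(s - 1).
Then apply L{t^2·g(t)} = (-1)^2 d^2/ds^2[G(s)] with G(s) = 1/(s - 1):
differentiating 2 times and applying the sign gives 2/(s - 1)^3.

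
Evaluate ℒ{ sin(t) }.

1/(s^2 + 1)

L{sin(t)} = 1/(s^2 + 1).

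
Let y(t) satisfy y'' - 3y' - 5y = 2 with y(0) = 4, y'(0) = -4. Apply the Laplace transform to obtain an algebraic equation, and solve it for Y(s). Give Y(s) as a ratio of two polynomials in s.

Laplace-transform each side.
With L{y''} = s^2 Y - s·y(0) - y'(0) and L{y'} = sY - y(0), with y(0) = 4, y'(0) = -4: the LHS transforms to (s^2 - 3*s - 5)Y - (4*s - 16).
The right side is L{2} = 2/s.
So (s^2 - 3*s - 5)Y = 2/s + (4*s - 16).
Divide through and combine into a single rational function.

Y(s) = (4*s^2 - 16*s + 2)/(s^3 - 3*s^2 - 5*s)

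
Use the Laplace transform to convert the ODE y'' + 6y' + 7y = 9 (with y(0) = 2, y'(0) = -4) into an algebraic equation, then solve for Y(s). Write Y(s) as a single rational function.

Take the Laplace transform of both sides.
Using L{y''} = s^2 Y - s·y(0) - y'(0) and L{y'} = sY - y(0), with y(0) = 2, y'(0) = -4, the left side becomes (s^2 + 6*s + 7)Y - (2*s + 8).
The right side is L{9} = 9/s.
So (s^2 + 6*s + 7)Y = 9/s + (2*s + 8).
Solve for Y(s) and write it as one ratio of polynomials.

Y(s) = (2*s^2 + 8*s + 9)/(s^3 + 6*s^2 + 7*s)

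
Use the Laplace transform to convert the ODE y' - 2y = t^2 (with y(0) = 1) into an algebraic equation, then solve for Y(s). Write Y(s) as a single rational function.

Transform both sides with L{·}.
Using L{y'} = sY - y(0) = sY - 1, the left side becomes (s - 2)Y - (1).
The right side is L{t^2} = 2/s^3.
So (s - 2)Y = 2/s^3 + (1).
Divide through and combine into a single rational function.

Y(s) = (s^3 + 2)/(s^4 - 2*s^3)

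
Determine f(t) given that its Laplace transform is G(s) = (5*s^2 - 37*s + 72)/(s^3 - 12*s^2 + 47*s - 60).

Factor the denominator: s^3 - 12*s^2 + 47*s - 60 = (s - 5)*(s - 4)*(s - 3).
Partial fraction decomposition gives [3/(s - 3)] + [-4/(s - 4)] + [6/(s - 5)].
Invert each term: 3/(s - 3) ↔ 3e^(3t); -4/(s - 4) ↔ -4e^(4t); 6/(s - 5) ↔ 6e^(5t).

f(t) = 6*exp(5*t) - 4*exp(4*t) + 3*exp(3*t)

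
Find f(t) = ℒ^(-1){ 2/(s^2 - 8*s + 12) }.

f(t) = exp(4*t)*sinh(2*t)

Rewrite the denominator: s^2 - 8*s + 12 = (s - 4)^2 - 4.
The form in (s - 4) signals a first-shifting-theorem factor e^(4t).
Since L{sinh(2t)} = 2/(s^2 - 4), the inverse is e^(4*t)*sinh(2*t).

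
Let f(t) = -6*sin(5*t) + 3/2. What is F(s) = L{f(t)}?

F(s) = -30/(s^2 + 25) + 3/(2*s)

By linearity of the Laplace transform, transform each term separately.
L{3/2} = (3/2)/s; (-6)·[L{sin(5t)} = 5/(s^2 + 25)].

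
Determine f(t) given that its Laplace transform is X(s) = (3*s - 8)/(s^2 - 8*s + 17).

f(t) = 4*exp(4*t)*sin(t) + 3*exp(4*t)*cos(t)

Complete the square in the denominator: s^2 - 8*s + 17 = (s - 4)^2 + 1^2.
Split the numerator to match: 3*s - 8 = 3·(s - 4) + 4·1.
Invert each term: 3·(s - 4)/((s - 4)^2 + 1) ↔ 3e^(4t)cos(t); 4·1/((s - 4)^2 + 1) ↔ 4e^(4t)sin(t).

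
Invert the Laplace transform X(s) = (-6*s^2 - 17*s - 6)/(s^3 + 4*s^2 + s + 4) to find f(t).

Factor the denominator: s^3 + 4*s^2 + s + 4 = (s + 4)*(s^2 + 1).
Partial fraction decomposition gives [-2/(s + 4)] + [-4*s/(s^2 + 1)] + [-1/(s^2 + 1)].
Invert each term: -2/(s + 4) ↔ -2e^(-4t); -4·s/(s^2 + 1) ↔ -4cos(t); -1·1/(s^2 + 1) ↔ -sin(t).

f(t) = -sin(t) - 4*cos(t) - 2*exp(-4*t)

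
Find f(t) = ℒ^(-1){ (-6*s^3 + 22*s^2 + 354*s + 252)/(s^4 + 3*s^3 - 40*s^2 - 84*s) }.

f(t) = 3*exp(6*t) - 3 - 4*exp(-2*t) - 2*exp(-7*t)

Factor the denominator: s^4 + 3*s^3 - 40*s^2 - 84*s = s*(s - 6)*(s + 2)*(s + 7).
Partial fraction decomposition gives [3/(s - 6)] + [-3/s] + [-2/(s + 7)] + [-4/(s + 2)].
Invert each term: 3/(s - 6) ↔ 3e^(6t); -3/(s - 0) ↔ -3e^(0t); -2/(s + 7) ↔ -2e^(-7t); -4/(s + 2) ↔ -4e^(-2t).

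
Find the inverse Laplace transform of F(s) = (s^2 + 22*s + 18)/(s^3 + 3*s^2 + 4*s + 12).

Factor the denominator: s^3 + 3*s^2 + 4*s + 12 = (s + 3)*(s^2 + 4).
Partial fraction decomposition gives [-3/(s + 3)] + [4*s/(s^2 + 4)] + [10/(s^2 + 4)].
Invert each term: -3/(s + 3) ↔ -3e^(-3t); 4·s/(s^2 + 4) ↔ 4cos(2t); 5·2/(s^2 + 4) ↔ 5sin(2t).

5*sin(2*t) + 4*cos(2*t) - 3*exp(-3*t)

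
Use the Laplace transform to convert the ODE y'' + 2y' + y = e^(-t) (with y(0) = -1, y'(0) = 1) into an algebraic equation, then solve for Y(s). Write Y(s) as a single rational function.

Transform both sides with L{·}.
With L{y''} = s^2 Y - s·y(0) - y'(0) and L{y'} = sY - y(0), with y(0) = -1, y'(0) = 1: the LHS transforms to (s^2 + 2*s + 1)Y - (-s - 1).
The right side is L{e^(-t)} = 1/(s + 1).
So (s^2 + 2*s + 1)Y = 1/(s + 1) + (-s - 1).
Isolate Y and clear denominators.

Y(s) = (-s^2 - 2*s)/(s^3 + 3*s^2 + 3*s + 1)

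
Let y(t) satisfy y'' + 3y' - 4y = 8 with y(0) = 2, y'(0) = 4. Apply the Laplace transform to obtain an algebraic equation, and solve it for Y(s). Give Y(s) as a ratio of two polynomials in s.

Y(s) = (2*s + 2)/(s^2 - s)

Transform both sides with L{·}.
Using L{y''} = s^2 Y - s·y(0) - y'(0) and L{y'} = sY - y(0), with y(0) = 2, y'(0) = 4, the left side becomes (s^2 + 3*s - 4)Y - (2*s + 10).
The right side is L{8} = 8/s.
So (s^2 + 3*s - 4)Y = 8/s + (2*s + 10).
Solve for Y(s) and write it as one ratio of polynomials.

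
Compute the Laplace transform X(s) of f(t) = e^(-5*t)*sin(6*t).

X(s) = 6/((s + 5)^2 + 36)

L{sin(6t)} = 6/(s^2 + 36).
By the first shifting theorem, multiplying by e^(-5t) replaces s with s + 5.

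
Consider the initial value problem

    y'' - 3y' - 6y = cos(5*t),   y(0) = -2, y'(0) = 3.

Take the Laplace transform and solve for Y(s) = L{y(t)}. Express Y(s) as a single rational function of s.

Y(s) = (-2*s^3 + 9*s^2 - 49*s + 225)/(s^4 - 3*s^3 + 19*s^2 - 75*s - 150)

Transform both sides with L{·}.
With L{y''} = s^2 Y - s·y(0) - y'(0) and L{y'} = sY - y(0), with y(0) = -2, y'(0) = 3: the LHS transforms to (s^2 - 3*s - 6)Y - (-2*s + 9).
The right side is L{cos(5*t)} = s/(s^2 + 25).
So (s^2 - 3*s - 6)Y = s/(s^2 + 25) + (-2*s + 9).
Divide through and combine into a single rational function.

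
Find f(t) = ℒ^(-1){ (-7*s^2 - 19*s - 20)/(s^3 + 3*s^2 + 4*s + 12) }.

f(t) = -2*sin(2*t) - 5*cos(2*t) - 2*exp(-3*t)

Factor the denominator: s^3 + 3*s^2 + 4*s + 12 = (s + 3)*(s^2 + 4).
Partial fraction decomposition gives [-2/(s + 3)] + [-5*s/(s^2 + 4)] + [-4/(s^2 + 4)].
Invert each term: -2/(s + 3) ↔ -2e^(-3t); -5·s/(s^2 + 4) ↔ -5cos(2t); -2·2/(s^2 + 4) ↔ -2sin(2t).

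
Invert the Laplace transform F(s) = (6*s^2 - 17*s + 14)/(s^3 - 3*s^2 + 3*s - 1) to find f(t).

f(t) = 3*t^2*exp(t)/2 - 5*t*exp(t) + 6*exp(t)

Factor the denominator: s^3 - 3*s^2 + 3*s - 1 = (s - 1)^3.
Partial fraction decomposition gives [6/(s - 1)] + [-5/(s - 1)^2] + [3/(s - 1)^3].
Invert each term: 6/(s - 1) ↔ 6e^(t); -5/(s - 1)^2 ↔ -5t·e^(t); 3/(s - 1)^3 ↔ (3/2)t^2·e^(t).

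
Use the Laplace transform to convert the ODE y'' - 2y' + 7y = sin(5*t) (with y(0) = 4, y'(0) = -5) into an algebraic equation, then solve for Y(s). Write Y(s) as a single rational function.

Apply the Laplace transform to the equation.
The derivative rules (L{y''} = s^2 Y - s·y(0) - y'(0) and L{y'} = sY - y(0), with y(0) = 4, y'(0) = -5) turn the left side into (s^2 - 2*s + 7)Y - (4*s - 13).
The right side is L{sin(5*t)} = 5/(s^2 + 25).
So (s^2 - 2*s + 7)Y = 5/(s^2 + 25) + (4*s - 13).
Isolate Y and clear denominators.

Y(s) = (4*s^3 - 13*s^2 + 100*s - 320)/(s^4 - 2*s^3 + 32*s^2 - 50*s + 175)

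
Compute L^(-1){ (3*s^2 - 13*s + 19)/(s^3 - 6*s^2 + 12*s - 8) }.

Factor the denominator: s^3 - 6*s^2 + 12*s - 8 = (s - 2)^3.
Partial fraction decomposition gives [3/(s - 2)] + [-1/(s - 2)^2] + [5/(s - 2)^3].
Invert each term: 3/(s - 2) ↔ 3e^(2t); -1/(s - 2)^2 ↔ -t·e^(2t); 5/(s - 2)^3 ↔ (5/2)t^2·e^(2t).

5*t^2*exp(2*t)/2 - t*exp(2*t) + 3*exp(2*t)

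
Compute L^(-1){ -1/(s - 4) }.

-exp(4*t)

Since L{e^(4t)} = 1/(s - 4), the inverse is exp(4*t), scaled by -1.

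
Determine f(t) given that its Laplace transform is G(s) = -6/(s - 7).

f(t) = -6*exp(7*t)

Since L{e^(7t)} = 1/(s - 7), the inverse is e^(7*t), scaled by -6.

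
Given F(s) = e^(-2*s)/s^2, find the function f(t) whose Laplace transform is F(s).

The factor e^(-2s) signals a time shift by c = 2 (second shifting theorem).
L{t} = 1!/s^2 = 1/s^2, so L^-1{s^(-2)} = t.
Hence the inverse is u(t - 2) times that function evaluated at t - 2.

f(t) = Heaviside(t - 2)*(t - 2)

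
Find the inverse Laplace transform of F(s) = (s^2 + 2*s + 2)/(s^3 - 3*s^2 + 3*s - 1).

5*t^2*exp(t)/2 + 4*t*exp(t) + exp(t)

Factor the denominator: s^3 - 3*s^2 + 3*s - 1 = (s - 1)^3.
Partial fraction decomposition gives [1/(s - 1)] + [4/(s - 1)^2] + [5/(s - 1)^3].
Invert each term: 1/(s - 1) ↔ e^(t); 4/(s - 1)^2 ↔ 4t·e^(t); 5/(s - 1)^3 ↔ (5/2)t^2·e^(t).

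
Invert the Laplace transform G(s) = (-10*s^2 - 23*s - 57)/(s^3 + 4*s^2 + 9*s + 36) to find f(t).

f(t) = -sin(3*t) - 5*cos(3*t) - 5*exp(-4*t)

Factor the denominator: s^3 + 4*s^2 + 9*s + 36 = (s + 4)*(s^2 + 9).
Partial fraction decomposition gives [-5/(s + 4)] + [-5*s/(s^2 + 9)] + [-3/(s^2 + 9)].
Invert each term: -5/(s + 4) ↔ -5e^(-4t); -5·s/(s^2 + 9) ↔ -5cos(3t); -1·3/(s^2 + 9) ↔ -sin(3t).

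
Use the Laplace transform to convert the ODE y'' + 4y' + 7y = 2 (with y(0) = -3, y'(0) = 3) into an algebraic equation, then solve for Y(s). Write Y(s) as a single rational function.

Apply the Laplace transform to the equation.
Using L{y''} = s^2 Y - s·y(0) - y'(0) and L{y'} = sY - y(0), with y(0) = -3, y'(0) = 3, the left side becomes (s^2 + 4*s + 7)Y - (-3*s - 9).
The right side is L{2} = 2/s.
So (s^2 + 4*s + 7)Y = 2/s + (-3*s - 9).
Divide through and combine into a single rational function.

Y(s) = (-3*s^2 - 9*s + 2)/(s^3 + 4*s^2 + 7*s)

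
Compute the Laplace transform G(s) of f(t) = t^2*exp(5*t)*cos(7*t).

L{cos(7t)} = s/(s^2 + 49).
Multiplying by e^(5t) shifts s → s - 5, so L{exp(5*t)*cos(7*t)} = (s - 5)/((s - 5)^2 + 49).
Then apply L{t^2·g(t)} = (-1)^2 d^2/ds^2[H(s)] with H(s) = (s - 5)/((s - 5)^2 + 49):
differentiating 2 times and applying the sign gives 2*(s - 5)*(s^2 - 10*s - 122)/(s^2 - 10*s + 74)^3.

G(s) = 2*(s - 5)*(s^2 - 10*s - 122)/(s^2 - 10*s + 74)^3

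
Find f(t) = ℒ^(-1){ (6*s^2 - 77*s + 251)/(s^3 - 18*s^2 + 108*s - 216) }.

f(t) = 5*t^2*exp(6*t)/2 - 5*t*exp(6*t) + 6*exp(6*t)

Factor the denominator: s^3 - 18*s^2 + 108*s - 216 = (s - 6)^3.
Partial fraction decomposition gives [6/(s - 6)] + [-5/(s - 6)^2] + [5/(s - 6)^3].
Invert each term: 6/(s - 6) ↔ 6e^(6t); -5/(s - 6)^2 ↔ -5t·e^(6t); 5/(s - 6)^3 ↔ (5/2)t^2·e^(6t).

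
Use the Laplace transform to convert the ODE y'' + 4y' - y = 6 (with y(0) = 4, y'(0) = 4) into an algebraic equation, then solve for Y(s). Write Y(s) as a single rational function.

Y(s) = (4*s^2 + 20*s + 6)/(s^3 + 4*s^2 - s)

Take the Laplace transform of both sides.
Using L{y''} = s^2 Y - s·y(0) - y'(0) and L{y'} = sY - y(0), with y(0) = 4, y'(0) = 4, the left side becomes (s^2 + 4*s - 1)Y - (4*s + 20).
The right side is L{6} = 6/s.
So (s^2 + 4*s - 1)Y = 6/s + (4*s + 20).
Isolate Y and clear denominators.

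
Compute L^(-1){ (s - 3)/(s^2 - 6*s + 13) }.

exp(3*t)*cos(2*t)

Rewrite the denominator: s^2 - 6*s + 13 = (s - 3)^2 + 4.
The form in (s - 3) signals a first-shifting-theorem factor e^(3t).
Since L{cos(2t)} = s/(s^2 + 4), the inverse is exp(3*t)*cos(2*t).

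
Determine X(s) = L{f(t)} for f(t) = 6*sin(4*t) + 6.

X(s) = 24/(s^2 + 16) + 6/s

By linearity of the Laplace transform, transform each term separately.
L{6} = 6/s; (6)·[L{sin(4t)} = 4/(s^2 + 16)].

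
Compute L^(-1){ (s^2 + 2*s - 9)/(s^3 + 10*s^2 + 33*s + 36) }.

Factor the denominator: s^3 + 10*s^2 + 33*s + 36 = (s + 3)^2*(s + 4).
Partial fraction decomposition gives [2/(s + 3)] + [-6/(s + 3)^2] + [-1/(s + 4)].
Invert each term: 2/(s + 3) ↔ 2e^(-3t); -6/(s + 3)^2 ↔ -6t·e^(-3t); -1/(s + 4) ↔ -e^(-4t).

-6*t*exp(-3*t) + 2*exp(-3*t) - exp(-4*t)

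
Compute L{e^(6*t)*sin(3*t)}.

L{sin(3t)} = 3/(s^2 + 9).
By the first shifting theorem, multiplying by e^(6t) replaces s with s - 6.

3/((s - 6)^2 + 9)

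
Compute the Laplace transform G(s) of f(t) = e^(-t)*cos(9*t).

L{cos(9t)} = s/(s^2 + 81).
By the first shifting theorem, multiplying by e^(-t) replaces s with s + 1.

G(s) = (s + 1)/((s + 1)^2 + 81)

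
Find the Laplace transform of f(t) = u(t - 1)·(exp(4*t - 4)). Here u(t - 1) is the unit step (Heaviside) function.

By the second shifting theorem, L{u(t - c)·g(t - c)} = e^(-cs)·G(s) with c = 1 and G(s) = L{g(t)}.
L{e^(4t)} = 1/(s - 4).

exp(-s)/(s - 4)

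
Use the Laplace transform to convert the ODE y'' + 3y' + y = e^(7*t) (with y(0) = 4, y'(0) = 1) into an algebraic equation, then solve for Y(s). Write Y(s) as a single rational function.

Take the Laplace transform of both sides.
With L{y''} = s^2 Y - s·y(0) - y'(0) and L{y'} = sY - y(0), with y(0) = 4, y'(0) = 1: the LHS transforms to (s^2 + 3*s + 1)Y - (4*s + 13).
The right side is L{e^(7*t)} = 1/(s - 7).
So (s^2 + 3*s + 1)Y = 1/(s - 7) + (4*s + 13).
Solve for Y(s) and write it as one ratio of polynomials.

Y(s) = (4*s^2 - 15*s - 90)/(s^3 - 4*s^2 - 20*s - 7)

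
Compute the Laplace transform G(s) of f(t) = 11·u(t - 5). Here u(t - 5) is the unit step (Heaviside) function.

G(s) = 11*exp(-5*s)/s

By the second shifting theorem, L{u(t - c)·g(t - c)} = e^(-cs)·H(s) with c = 5 and H(s) = L{g(t)}.
L{11} = 11/s.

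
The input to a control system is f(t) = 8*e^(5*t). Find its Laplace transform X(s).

L{8} = 8/s.
By the first shifting theorem, multiplying by e^(5t) replaces s with s - 5.

X(s) = 8/(s - 5)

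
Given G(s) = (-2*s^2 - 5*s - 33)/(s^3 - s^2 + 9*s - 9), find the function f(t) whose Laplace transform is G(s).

Factor the denominator: s^3 - s^2 + 9*s - 9 = (s - 1)*(s^2 + 9).
Partial fraction decomposition gives [-4/(s - 1)] + [2*s/(s^2 + 9)] + [-3/(s^2 + 9)].
Invert each term: -4/(s - 1) ↔ -4e^(t); 2·s/(s^2 + 9) ↔ 2cos(3t); -1·3/(s^2 + 9) ↔ -sin(3t).

f(t) = -4*exp(t) - sin(3*t) + 2*cos(3*t)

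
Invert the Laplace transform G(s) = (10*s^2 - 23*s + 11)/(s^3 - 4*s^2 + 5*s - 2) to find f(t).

Factor the denominator: s^3 - 4*s^2 + 5*s - 2 = (s - 2)*(s - 1)^2.
Partial fraction decomposition gives [5/(s - 1)] + [2/(s - 1)^2] + [5/(s - 2)].
Invert each term: 5/(s - 1) ↔ 5e^(t); 2/(s - 1)^2 ↔ 2t·e^(t); 5/(s - 2) ↔ 5e^(2t).

f(t) = 2*t*exp(t) + 5*exp(2*t) + 5*exp(t)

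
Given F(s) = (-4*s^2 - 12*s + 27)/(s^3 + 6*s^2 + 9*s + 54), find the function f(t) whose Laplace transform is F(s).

f(t) = 2*sin(3*t) - 3*cos(3*t) - exp(-6*t)

Factor the denominator: s^3 + 6*s^2 + 9*s + 54 = (s + 6)*(s^2 + 9).
Partial fraction decomposition gives [-1/(s + 6)] + [-3*s/(s^2 + 9)] + [6/(s^2 + 9)].
Invert each term: -1/(s + 6) ↔ -e^(-6t); -3·s/(s^2 + 9) ↔ -3cos(3t); 2·3/(s^2 + 9) ↔ 2sin(3t).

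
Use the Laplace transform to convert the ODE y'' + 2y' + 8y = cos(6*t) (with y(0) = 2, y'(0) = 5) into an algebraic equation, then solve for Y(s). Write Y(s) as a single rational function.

Y(s) = (2*s^3 + 9*s^2 + 73*s + 324)/(s^4 + 2*s^3 + 44*s^2 + 72*s + 288)

Take the Laplace transform of both sides.
The derivative rules (L{y''} = s^2 Y - s·y(0) - y'(0) and L{y'} = sY - y(0), with y(0) = 2, y'(0) = 5) turn the left side into (s^2 + 2*s + 8)Y - (2*s + 9).
The right side is L{cos(6*t)} = s/(s^2 + 36).
So (s^2 + 2*s + 8)Y = s/(s^2 + 36) + (2*s + 9).
Solve for Y(s) and write it as one ratio of polynomials.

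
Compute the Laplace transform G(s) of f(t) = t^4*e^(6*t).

L{t^4} = 4!/s^5 = 24/s^5.
By the first shifting theorem, multiplying by e^(6t) replaces s with s - 6.

G(s) = 24/(s - 6)^5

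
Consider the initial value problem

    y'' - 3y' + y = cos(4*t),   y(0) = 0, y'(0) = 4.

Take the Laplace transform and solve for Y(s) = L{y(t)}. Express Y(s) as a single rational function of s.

Y(s) = (4*s^2 + s + 64)/(s^4 - 3*s^3 + 17*s^2 - 48*s + 16)

Transform both sides with L{·}.
The derivative rules (L{y''} = s^2 Y - s·y(0) - y'(0) and L{y'} = sY - y(0), with y(0) = 0, y'(0) = 4) turn the left side into (s^2 - 3*s + 1)Y - (4).
The right side is L{cos(4*t)} = s/(s^2 + 16).
So (s^2 - 3*s + 1)Y = s/(s^2 + 16) + (4).
Divide through and combine into a single rational function.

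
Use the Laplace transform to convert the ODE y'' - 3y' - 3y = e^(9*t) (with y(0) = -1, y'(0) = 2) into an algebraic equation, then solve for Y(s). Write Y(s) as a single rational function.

Y(s) = (-s^2 + 14*s - 44)/(s^3 - 12*s^2 + 24*s + 27)

Laplace-transform each side.
With L{y''} = s^2 Y - s·y(0) - y'(0) and L{y'} = sY - y(0), with y(0) = -1, y'(0) = 2: the LHS transforms to (s^2 - 3*s - 3)Y - (-s + 5).
The right side is L{e^(9*t)} = 1/(s - 9).
So (s^2 - 3*s - 3)Y = 1/(s - 9) + (-s + 5).
Divide through and combine into a single rational function.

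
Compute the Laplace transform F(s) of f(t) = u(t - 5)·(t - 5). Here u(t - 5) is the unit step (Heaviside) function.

F(s) = exp(-5*s)/s^2

By the second shifting theorem, L{u(t - c)·g(t - c)} = e^(-cs)·G(s) with c = 5 and G(s) = L{g(t)}.
L{t} = 1!/s^2 = 1/s^2.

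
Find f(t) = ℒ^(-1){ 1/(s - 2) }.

f(t) = exp(2*t)

Since L{e^(2t)} = 1/(s - 2), the inverse is e^(2*t).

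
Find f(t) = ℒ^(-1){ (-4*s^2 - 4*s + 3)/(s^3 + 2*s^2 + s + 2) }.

f(t) = 2*sin(t) - 3*cos(t) - exp(-2*t)

Factor the denominator: s^3 + 2*s^2 + s + 2 = (s + 2)*(s^2 + 1).
Partial fraction decomposition gives [-1/(s + 2)] + [-3*s/(s^2 + 1)] + [2/(s^2 + 1)].
Invert each term: -1/(s + 2) ↔ -e^(-2t); -3·s/(s^2 + 1) ↔ -3cos(t); 2·1/(s^2 + 1) ↔ 2sin(t).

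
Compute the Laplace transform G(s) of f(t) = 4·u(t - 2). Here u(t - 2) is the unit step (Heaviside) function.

G(s) = 4*exp(-2*s)/s

By the second shifting theorem, L{u(t - c)·g(t - c)} = e^(-cs)·H(s) with c = 2 and H(s) = L{g(t)}.
L{4} = 4/s.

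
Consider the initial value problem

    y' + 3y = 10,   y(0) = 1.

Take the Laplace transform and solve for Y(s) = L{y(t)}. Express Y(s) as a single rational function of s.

Y(s) = (s + 10)/(s^2 + 3*s)

Take the Laplace transform of both sides.
With L{y'} = sY - y(0) = sY - 1: the LHS transforms to (s + 3)Y - (1).
The right side is L{10} = 10/s.
So (s + 3)Y = 10/s + (1).
Divide through and combine into a single rational function.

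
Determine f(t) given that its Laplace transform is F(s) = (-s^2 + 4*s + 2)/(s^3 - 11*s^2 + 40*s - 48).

Factor the denominator: s^3 - 11*s^2 + 40*s - 48 = (s - 4)^2*(s - 3).
Partial fraction decomposition gives [-6/(s - 4)] + [2/(s - 4)^2] + [5/(s - 3)].
Invert each term: -6/(s - 4) ↔ -6e^(4t); 2/(s - 4)^2 ↔ 2t·e^(4t); 5/(s - 3) ↔ 5e^(3t).

f(t) = 2*t*exp(4*t) - 6*exp(4*t) + 5*exp(3*t)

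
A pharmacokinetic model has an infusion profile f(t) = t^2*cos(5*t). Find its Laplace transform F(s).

F(s) = 2*s*(s^2 - 75)/(s^2 + 25)^3

L{cos(5t)} = s/(s^2 + 25).
Then apply L{t^2·g(t)} = (-1)^2 d^2/ds^2[G(s)] with G(s) = s/(s^2 + 25):
differentiating 2 times and applying the sign gives 2*s*(s^2 - 75)/(s^2 + 25)^3.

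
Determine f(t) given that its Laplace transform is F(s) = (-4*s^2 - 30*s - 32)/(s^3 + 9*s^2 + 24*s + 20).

Factor the denominator: s^3 + 9*s^2 + 24*s + 20 = (s + 2)^2*(s + 5).
Partial fraction decomposition gives [-6/(s + 2)] + [4/(s + 2)^2] + [2/(s + 5)].
Invert each term: -6/(s + 2) ↔ -6e^(-2t); 4/(s + 2)^2 ↔ 4t·e^(-2t); 2/(s + 5) ↔ 2e^(-5t).

f(t) = 4*t*exp(-2*t) - 6*exp(-2*t) + 2*exp(-5*t)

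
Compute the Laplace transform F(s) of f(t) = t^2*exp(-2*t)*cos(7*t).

F(s) = 2*(s + 2)*(s^2 + 4*s - 143)/(s^2 + 4*s + 53)^3

L{cos(7t)} = s/(s^2 + 49).
Multiplying by e^(-2t) shifts s → s + 2, so L{exp(-2*t)*cos(7*t)} = (s + 2)/((s + 2)^2 + 49).
Then apply L{t^2·g(t)} = (-1)^2 d^2/ds^2[G(s)] with G(s) = (s + 2)/((s + 2)^2 + 49):
differentiating 2 times and applying the sign gives 2*(s + 2)*(s^2 + 4*s - 143)/(s^2 + 4*s + 53)^3.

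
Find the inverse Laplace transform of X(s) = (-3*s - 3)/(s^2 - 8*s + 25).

Complete the square in the denominator: s^2 - 8*s + 25 = (s - 4)^2 + 3^2.
Split the numerator to match: -3*s - 3 = -3·(s - 4) - 5·3.
Invert each term: -3·(s - 4)/((s - 4)^2 + 9) ↔ -3e^(4t)cos(3t); -5·3/((s - 4)^2 + 9) ↔ -5e^(4t)sin(3t).

-5*exp(4*t)*sin(3*t) - 3*exp(4*t)*cos(3*t)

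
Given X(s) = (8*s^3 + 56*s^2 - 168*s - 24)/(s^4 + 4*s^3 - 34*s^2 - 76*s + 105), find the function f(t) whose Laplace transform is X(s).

f(t) = 4*exp(5*t) + exp(t) + 6*exp(-3*t) - 3*exp(-7*t)

Factor the denominator: s^4 + 4*s^3 - 34*s^2 - 76*s + 105 = (s - 5)*(s - 1)*(s + 3)*(s + 7).
Partial fraction decomposition gives [1/(s - 1)] + [-3/(s + 7)] + [6/(s + 3)] + [4/(s - 5)].
Invert each term: 1/(s - 1) ↔ e^(t); -3/(s + 7) ↔ -3e^(-7t); 6/(s + 3) ↔ 6e^(-3t); 4/(s - 5) ↔ 4e^(5t).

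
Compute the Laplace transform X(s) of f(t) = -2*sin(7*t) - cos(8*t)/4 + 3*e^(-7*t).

X(s) = -s/(4*(s^2 + 64)) - 14/(s^2 + 49) + 3/(s + 7)

By linearity of the Laplace transform, transform each term separately.
(-1/4)·[L{cos(8t)} = s/(s^2 + 64)]; (3)·[L{e^(-7t)} = 1/(s + 7)]; (-2)·[L{sin(7t)} = 7/(s^2 + 49)].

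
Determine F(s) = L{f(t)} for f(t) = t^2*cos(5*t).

L{cos(5t)} = s/(s^2 + 25).
Then apply L{t^2·g(t)} = (-1)^2 d^2/ds^2[G(s)] with G(s) = s/(s^2 + 25):
differentiating 2 times and applying the sign gives 2*s*(s^2 - 75)/(s^2 + 25)^3.

F(s) = 2*s*(s^2 - 75)/(s^2 + 25)^3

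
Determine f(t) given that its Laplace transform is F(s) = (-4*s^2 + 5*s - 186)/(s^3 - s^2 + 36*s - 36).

Factor the denominator: s^3 - s^2 + 36*s - 36 = (s - 1)*(s^2 + 36).
Partial fraction decomposition gives [-5/(s - 1)] + [s/(s^2 + 36)] + [6/(s^2 + 36)].
Invert each term: -5/(s - 1) ↔ -5e^(t); 1·s/(s^2 + 36) ↔ cos(6t); 1·6/(s^2 + 36) ↔ sin(6t).

f(t) = -5*exp(t) + sin(6*t) + cos(6*t)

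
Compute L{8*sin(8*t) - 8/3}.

The transform is linear, so treat each term independently.
L{-8/3} = (-8/3)/s; (8)·[L{sin(8t)} = 8/(s^2 + 64)].

64/(s^2 + 64) - 8/(3*s)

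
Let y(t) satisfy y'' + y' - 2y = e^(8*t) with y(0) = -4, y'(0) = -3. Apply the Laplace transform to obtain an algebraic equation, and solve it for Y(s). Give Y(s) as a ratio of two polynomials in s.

Take the Laplace transform of both sides.
Using L{y''} = s^2 Y - s·y(0) - y'(0) and L{y'} = sY - y(0), with y(0) = -4, y'(0) = -3, the left side becomes (s^2 + s - 2)Y - (-4*s - 7).
The right side is L{e^(8*t)} = 1/(s - 8).
So (s^2 + s - 2)Y = 1/(s - 8) + (-4*s - 7).
Solve for Y(s) and write it as one ratio of polynomials.

Y(s) = (-4*s^2 + 25*s + 57)/(s^3 - 7*s^2 - 10*s + 16)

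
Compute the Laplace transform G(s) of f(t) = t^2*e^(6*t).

L{e^(6t)} = 1/(s - 6).
Then apply L{t^2·g(t)} = (-1)^2 d^2/ds^2[H(s)] with H(s) = 1/(s - 6):
differentiating 2 times and applying the sign gives 2/(s - 6)^3.

G(s) = 2/(s - 6)^3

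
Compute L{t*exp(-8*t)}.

L{e^(-8t)} = 1/(s + 8).
Then apply L{t·g(t)} = -d/ds[G(s)] with G(s) = 1/(s + 8):
differentiating 1 time and applying the sign gives (s + 8)^(-2).

(s + 8)^(-2)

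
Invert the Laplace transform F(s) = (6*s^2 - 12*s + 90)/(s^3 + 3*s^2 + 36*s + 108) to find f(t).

f(t) = -3*sin(6*t) + 2*cos(6*t) + 4*exp(-3*t)

Factor the denominator: s^3 + 3*s^2 + 36*s + 108 = (s + 3)*(s^2 + 36).
Partial fraction decomposition gives [4/(s + 3)] + [2*s/(s^2 + 36)] + [-18/(s^2 + 36)].
Invert each term: 4/(s + 3) ↔ 4e^(-3t); 2·s/(s^2 + 36) ↔ 2cos(6t); -3·6/(s^2 + 36) ↔ -3sin(6t).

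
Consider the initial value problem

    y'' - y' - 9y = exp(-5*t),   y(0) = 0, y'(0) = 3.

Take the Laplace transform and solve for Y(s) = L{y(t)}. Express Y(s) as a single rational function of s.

Apply the Laplace transform to the equation.
Using L{y''} = s^2 Y - s·y(0) - y'(0) and L{y'} = sY - y(0), with y(0) = 0, y'(0) = 3, the left side becomes (s^2 - s - 9)Y - (3).
The right side is L{exp(-5*t)} = 1/(s + 5).
So (s^2 - s - 9)Y = 1/(s + 5) + (3).
Isolate Y and clear denominators.

Y(s) = (3*s + 16)/(s^3 + 4*s^2 - 14*s - 45)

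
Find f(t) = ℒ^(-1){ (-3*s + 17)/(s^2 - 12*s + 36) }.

Factor the denominator: s^2 - 12*s + 36 = (s - 6)^2.
Partial fraction decomposition gives [-3/(s - 6)] + [-1/(s - 6)^2].
Invert each term: -3/(s - 6) ↔ -3e^(6t); -1/(s - 6)^2 ↔ -t·e^(6t).

f(t) = -t*exp(6*t) - 3*exp(6*t)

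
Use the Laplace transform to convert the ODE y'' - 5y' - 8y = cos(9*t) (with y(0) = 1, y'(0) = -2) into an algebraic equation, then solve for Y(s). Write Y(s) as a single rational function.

Y(s) = (s^3 - 7*s^2 + 82*s - 567)/(s^4 - 5*s^3 + 73*s^2 - 405*s - 648)

Transform both sides with L{·}.
Using L{y''} = s^2 Y - s·y(0) - y'(0) and L{y'} = sY - y(0), with y(0) = 1, y'(0) = -2, the left side becomes (s^2 - 5*s - 8)Y - (s - 7).
The right side is L{cos(9*t)} = s/(s^2 + 81).
So (s^2 - 5*s - 8)Y = s/(s^2 + 81) + (s - 7).
Solve for Y(s) and write it as one ratio of polynomials.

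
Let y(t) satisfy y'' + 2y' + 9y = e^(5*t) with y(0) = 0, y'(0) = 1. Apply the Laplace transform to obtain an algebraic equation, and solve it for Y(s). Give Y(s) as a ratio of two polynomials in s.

Take the Laplace transform of both sides.
The derivative rules (L{y''} = s^2 Y - s·y(0) - y'(0) and L{y'} = sY - y(0), with y(0) = 0, y'(0) = 1) turn the left side into (s^2 + 2*s + 9)Y - (1).
The right side is L{e^(5*t)} = 1/(s - 5).
So (s^2 + 2*s + 9)Y = 1/(s - 5) + (1).
Solve for Y(s) and write it as one ratio of polynomials.

Y(s) = (s - 4)/(s^3 - 3*s^2 - s - 45)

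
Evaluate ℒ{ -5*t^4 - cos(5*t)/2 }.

The transform is linear, so treat each term independently.
(-1/2)·[L{cos(5t)} = s/(s^2 + 25)]; (-5)·[L{t^4} = 4!/s^5 = 24/s^5].

-s/(2*(s^2 + 25)) - 120/s^5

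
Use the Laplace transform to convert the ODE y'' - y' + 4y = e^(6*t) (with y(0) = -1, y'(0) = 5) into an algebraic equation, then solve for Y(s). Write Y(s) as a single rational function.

Y(s) = (-s^2 + 12*s - 35)/(s^3 - 7*s^2 + 10*s - 24)

Apply the Laplace transform to the equation.
Using L{y''} = s^2 Y - s·y(0) - y'(0) and L{y'} = sY - y(0), with y(0) = -1, y'(0) = 5, the left side becomes (s^2 - s + 4)Y - (-s + 6).
The right side is L{e^(6*t)} = 1/(s - 6).
So (s^2 - s + 4)Y = 1/(s - 6) + (-s + 6).
Solve for Y(s) and write it as one ratio of polynomials.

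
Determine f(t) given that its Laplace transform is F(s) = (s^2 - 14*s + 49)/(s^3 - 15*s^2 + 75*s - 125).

Factor the denominator: s^3 - 15*s^2 + 75*s - 125 = (s - 5)^3.
Partial fraction decomposition gives [1/(s - 5)] + [-4/(s - 5)^2] + [4/(s - 5)^3].
Invert each term: 1/(s - 5) ↔ e^(5t); -4/(s - 5)^2 ↔ -4t·e^(5t); 4/(s - 5)^3 ↔ (2)t^2·e^(5t).

f(t) = 2*t^2*exp(5*t) - 4*t*exp(5*t) + exp(5*t)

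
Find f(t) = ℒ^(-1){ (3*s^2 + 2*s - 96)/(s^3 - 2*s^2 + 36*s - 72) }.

Factor the denominator: s^3 - 2*s^2 + 36*s - 72 = (s - 2)*(s^2 + 36).
Partial fraction decomposition gives [-2/(s - 2)] + [5*s/(s^2 + 36)] + [12/(s^2 + 36)].
Invert each term: -2/(s - 2) ↔ -2e^(2t); 5·s/(s^2 + 36) ↔ 5cos(6t); 2·6/(s^2 + 36) ↔ 2sin(6t).

f(t) = -2*exp(2*t) + 2*sin(6*t) + 5*cos(6*t)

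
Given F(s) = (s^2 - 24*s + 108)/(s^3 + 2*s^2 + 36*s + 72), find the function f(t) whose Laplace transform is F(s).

Factor the denominator: s^3 + 2*s^2 + 36*s + 72 = (s + 2)*(s^2 + 36).
Partial fraction decomposition gives [4/(s + 2)] + [-3*s/(s^2 + 36)] + [-18/(s^2 + 36)].
Invert each term: 4/(s + 2) ↔ 4e^(-2t); -3·s/(s^2 + 36) ↔ -3cos(6t); -3·6/(s^2 + 36) ↔ -3sin(6t).

f(t) = -3*sin(6*t) - 3*cos(6*t) + 4*exp(-2*t)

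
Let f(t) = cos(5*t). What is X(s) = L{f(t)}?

L{cos(5t)} = s/(s^2 + 25).

X(s) = s/(s^2 + 25)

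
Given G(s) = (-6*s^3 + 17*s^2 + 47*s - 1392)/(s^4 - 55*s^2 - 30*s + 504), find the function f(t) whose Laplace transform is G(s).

Factor the denominator: s^4 - 55*s^2 - 30*s + 504 = (s - 7)*(s - 3)*(s + 4)*(s + 6).
Partial fraction decomposition gives [-1/(s + 6)] + [-6/(s + 4)] + [5/(s - 3)] + [-4/(s - 7)].
Invert each term: -1/(s + 6) ↔ -e^(-6t); -6/(s + 4) ↔ -6e^(-4t); 5/(s - 3) ↔ 5e^(3t); -4/(s - 7) ↔ -4e^(7t).

f(t) = -4*exp(7*t) + 5*exp(3*t) - 6*exp(-4*t) - exp(-6*t)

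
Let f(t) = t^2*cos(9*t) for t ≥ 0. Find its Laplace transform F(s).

F(s) = 2*s*(s^2 - 243)/(s^2 + 81)^3

L{cos(9t)} = s/(s^2 + 81).
Then apply L{t^2·g(t)} = (-1)^2 d^2/ds^2[G(s)] with G(s) = s/(s^2 + 81):
differentiating 2 times and applying the sign gives 2*s*(s^2 - 243)/(s^2 + 81)^3.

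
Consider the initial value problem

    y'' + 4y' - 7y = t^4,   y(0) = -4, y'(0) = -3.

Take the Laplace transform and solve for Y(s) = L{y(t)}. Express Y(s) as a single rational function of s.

Laplace-transform each side.
The derivative rules (L{y''} = s^2 Y - s·y(0) - y'(0) and L{y'} = sY - y(0), with y(0) = -4, y'(0) = -3) turn the left side into (s^2 + 4*s - 7)Y - (-4*s - 19).
The right side is L{t^4} = 24/s^5.
So (s^2 + 4*s - 7)Y = 24/s^5 + (-4*s - 19).
Isolate Y and clear denominators.

Y(s) = (-4*s^6 - 19*s^5 + 24)/(s^7 + 4*s^6 - 7*s^5)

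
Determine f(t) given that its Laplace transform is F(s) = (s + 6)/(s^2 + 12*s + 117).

f(t) = exp(-6*t)*cos(9*t)

Rewrite the denominator: s^2 + 12*s + 117 = (s + 6)^2 + 81.
The form in (s + 6) signals a first-shifting-theorem factor e^(-6t).
Since L{cos(9t)} = s/(s^2 + 81), the inverse is exp(-6*t)*cos(9*t).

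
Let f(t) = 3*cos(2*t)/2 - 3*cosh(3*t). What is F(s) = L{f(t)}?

The transform is linear, so treat each term independently.
(3/2)·[L{cos(2t)} = s/(s^2 + 4)]; (-3)·[L{cosh(3t)} = s/(s^2 - 9)].

F(s) = 3*s/(2*(s^2 + 4)) - 3*s/(s^2 - 9)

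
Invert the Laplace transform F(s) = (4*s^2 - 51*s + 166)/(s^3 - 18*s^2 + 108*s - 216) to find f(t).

f(t) = 2*t^2*exp(6*t) - 3*t*exp(6*t) + 4*exp(6*t)

Factor the denominator: s^3 - 18*s^2 + 108*s - 216 = (s - 6)^3.
Partial fraction decomposition gives [4/(s - 6)] + [-3/(s - 6)^2] + [4/(s - 6)^3].
Invert each term: 4/(s - 6) ↔ 4e^(6t); -3/(s - 6)^2 ↔ -3t·e^(6t); 4/(s - 6)^3 ↔ (2)t^2·e^(6t).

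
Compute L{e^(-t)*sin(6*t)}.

6/((s + 1)^2 + 36)

L{sin(6t)} = 6/(s^2 + 36).
By the first shifting theorem, multiplying by e^(-t) replaces s with s + 1.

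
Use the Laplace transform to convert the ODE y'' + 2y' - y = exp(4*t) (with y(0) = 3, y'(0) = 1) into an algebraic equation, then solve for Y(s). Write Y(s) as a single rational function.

Take the Laplace transform of both sides.
With L{y''} = s^2 Y - s·y(0) - y'(0) and L{y'} = sY - y(0), with y(0) = 3, y'(0) = 1: the LHS transforms to (s^2 + 2*s - 1)Y - (3*s + 7).
The right side is L{exp(4*t)} = 1/(s - 4).
So (s^2 + 2*s - 1)Y = 1/(s - 4) + (3*s + 7).
Divide through and combine into a single rational function.

Y(s) = (3*s^2 - 5*s - 27)/(s^3 - 2*s^2 - 9*s + 4)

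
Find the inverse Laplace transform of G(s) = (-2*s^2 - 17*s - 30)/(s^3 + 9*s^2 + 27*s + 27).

3*t^2*exp(-3*t)/2 - 5*t*exp(-3*t) - 2*exp(-3*t)

Factor the denominator: s^3 + 9*s^2 + 27*s + 27 = (s + 3)^3.
Partial fraction decomposition gives [-2/(s + 3)] + [-5/(s + 3)^2] + [3/(s + 3)^3].
Invert each term: -2/(s + 3) ↔ -2e^(-3t); -5/(s + 3)^2 ↔ -5t·e^(-3t); 3/(s + 3)^3 ↔ (3/2)t^2·e^(-3t).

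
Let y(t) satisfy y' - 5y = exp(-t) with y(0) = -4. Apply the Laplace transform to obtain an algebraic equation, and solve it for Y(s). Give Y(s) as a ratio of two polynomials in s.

Apply the Laplace transform to the equation.
The derivative rules (L{y'} = sY - y(0) = sY - (-4)) turn the left side into (s - 5)Y - (-4).
The right side is L{exp(-t)} = 1/(s + 1).
So (s - 5)Y = 1/(s + 1) + (-4).
Divide through and combine into a single rational function.

Y(s) = (-4*s - 3)/(s^2 - 4*s - 5)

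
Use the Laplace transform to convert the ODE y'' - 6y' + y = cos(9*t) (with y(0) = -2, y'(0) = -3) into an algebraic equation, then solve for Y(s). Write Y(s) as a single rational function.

Y(s) = (-2*s^3 + 9*s^2 - 161*s + 729)/(s^4 - 6*s^3 + 82*s^2 - 486*s + 81)

Apply the Laplace transform to the equation.
With L{y''} = s^2 Y - s·y(0) - y'(0) and L{y'} = sY - y(0), with y(0) = -2, y'(0) = -3: the LHS transforms to (s^2 - 6*s + 1)Y - (-2*s + 9).
The right side is L{cos(9*t)} = s/(s^2 + 81).
So (s^2 - 6*s + 1)Y = s/(s^2 + 81) + (-2*s + 9).
Isolate Y and clear denominators.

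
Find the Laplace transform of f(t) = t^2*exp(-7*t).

2/(s + 7)^3

L{e^(-7t)} = 1/(s + 7).
Then apply L{t^2·g(t)} = (-1)^2 d^2/ds^2[G(s)] with G(s) = 1/(s + 7):
differentiating 2 times and applying the sign gives 2/(s + 7)^3.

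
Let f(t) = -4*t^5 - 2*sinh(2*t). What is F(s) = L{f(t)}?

F(s) = -4/(s^2 - 4) - 480/s^6

By linearity of the Laplace transform, transform each term separately.
(-4)·[L{t^5} = 5!/s^6 = 120/s^6]; (-2)·[L{sinh(2t)} = 2/(s^2 - 4)].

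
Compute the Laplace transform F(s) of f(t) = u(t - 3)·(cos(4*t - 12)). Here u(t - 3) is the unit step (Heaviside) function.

By the second shifting theorem, L{u(t - c)·g(t - c)} = e^(-cs)·G(s) with c = 3 and G(s) = L{g(t)}.
L{cos(4t)} = s/(s^2 + 16).

F(s) = s*exp(-3*s)/(s^2 + 16)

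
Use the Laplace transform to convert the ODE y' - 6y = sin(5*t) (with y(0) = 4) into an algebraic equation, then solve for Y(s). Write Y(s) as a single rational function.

Transform both sides with L{·}.
With L{y'} = sY - y(0) = sY - 4: the LHS transforms to (s - 6)Y - (4).
The right side is L{sin(5*t)} = 5/(s^2 + 25).
So (s - 6)Y = 5/(s^2 + 25) + (4).
Isolate Y and clear denominators.

Y(s) = (4*s^2 + 105)/(s^3 - 6*s^2 + 25*s - 150)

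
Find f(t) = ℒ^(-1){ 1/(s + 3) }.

Since L{e^(-3t)} = 1/(s + 3), the inverse is exp(-3*t).

f(t) = exp(-3*t)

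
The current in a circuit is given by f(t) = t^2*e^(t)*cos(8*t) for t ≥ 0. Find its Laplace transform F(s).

L{cos(8t)} = s/(s^2 + 64).
Multiplying by e^(t) shifts s → s - 1, so L{e^(t)*cos(8*t)} = (s - 1)/((s - 1)^2 + 64).
Then apply L{t^2·g(t)} = (-1)^2 d^2/ds^2[G(s)] with G(s) = (s - 1)/((s - 1)^2 + 64):
differentiating 2 times and applying the sign gives 2*(s - 1)*(s^2 - 2*s - 191)/(s^2 - 2*s + 65)^3.

F(s) = 2*(s - 1)*(s^2 - 2*s - 191)/(s^2 - 2*s + 65)^3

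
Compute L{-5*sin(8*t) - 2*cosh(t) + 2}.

-2*s/(s^2 - 1) - 40/(s^2 + 64) + 2/s

The transform is linear, so treat each term independently.
(-2)·[L{cosh(t)} = s/(s^2 - 1)]; (-5)·[L{sin(8t)} = 8/(s^2 + 64)]; L{2} = 2/s.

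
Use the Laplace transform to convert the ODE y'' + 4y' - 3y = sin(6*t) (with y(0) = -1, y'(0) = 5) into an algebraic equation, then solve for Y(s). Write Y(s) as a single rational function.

Take the Laplace transform of both sides.
With L{y''} = s^2 Y - s·y(0) - y'(0) and L{y'} = sY - y(0), with y(0) = -1, y'(0) = 5: the LHS transforms to (s^2 + 4*s - 3)Y - (-s + 1).
The right side is L{sin(6*t)} = 6/(s^2 + 36).
So (s^2 + 4*s - 3)Y = 6/(s^2 + 36) + (-s + 1).
Divide through and combine into a single rational function.

Y(s) = (-s^3 + s^2 - 36*s + 42)/(s^4 + 4*s^3 + 33*s^2 + 144*s - 108)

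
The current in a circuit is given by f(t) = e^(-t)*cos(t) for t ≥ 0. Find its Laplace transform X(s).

X(s) = (s + 1)/((s + 1)^2 + 1)

L{cos(t)} = s/(s^2 + 1).
By the first shifting theorem, multiplying by e^(-t) replaces s with s + 1.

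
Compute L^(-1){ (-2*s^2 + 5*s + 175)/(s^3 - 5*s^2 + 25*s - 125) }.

3*exp(5*t) - 4*sin(5*t) - 5*cos(5*t)

Factor the denominator: s^3 - 5*s^2 + 25*s - 125 = (s - 5)*(s^2 + 25).
Partial fraction decomposition gives [3/(s - 5)] + [-5*s/(s^2 + 25)] + [-20/(s^2 + 25)].
Invert each term: 3/(s - 5) ↔ 3e^(5t); -5·s/(s^2 + 25) ↔ -5cos(5t); -4·5/(s^2 + 25) ↔ -4sin(5t).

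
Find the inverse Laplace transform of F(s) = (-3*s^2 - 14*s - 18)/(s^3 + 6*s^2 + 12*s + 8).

Factor the denominator: s^3 + 6*s^2 + 12*s + 8 = (s + 2)^3.
Partial fraction decomposition gives [-3/(s + 2)] + [-2/(s + 2)^2] + [-2/(s + 2)^3].
Invert each term: -3/(s + 2) ↔ -3e^(-2t); -2/(s + 2)^2 ↔ -2t·e^(-2t); -2/(s + 2)^3 ↔ (-1)t^2·e^(-2t).

-t^2*exp(-2*t) - 2*t*exp(-2*t) - 3*exp(-2*t)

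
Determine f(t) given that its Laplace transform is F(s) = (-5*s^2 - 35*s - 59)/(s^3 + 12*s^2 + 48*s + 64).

f(t) = t^2*exp(-4*t)/2 + 5*t*exp(-4*t) - 5*exp(-4*t)

Factor the denominator: s^3 + 12*s^2 + 48*s + 64 = (s + 4)^3.
Partial fraction decomposition gives [-5/(s + 4)] + [5/(s + 4)^2] + [(s + 4)^(-3)].
Invert each term: -5/(s + 4) ↔ -5e^(-4t); 5/(s + 4)^2 ↔ 5t·e^(-4t); 1/(s + 4)^3 ↔ (1/2)t^2·e^(-4t).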